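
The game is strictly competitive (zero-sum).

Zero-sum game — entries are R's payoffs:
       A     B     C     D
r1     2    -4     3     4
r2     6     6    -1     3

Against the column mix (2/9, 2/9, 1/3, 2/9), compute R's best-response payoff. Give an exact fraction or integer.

3

r1: (2)·(2/9) + (-4)·(2/9) + (3)·(1/3) + (4)·(2/9) = 13/9.
r2: (6)·(2/9) + (6)·(2/9) + (-1)·(1/3) + (3)·(2/9) = 3.
The best pure response is r2 with expected payoff 3.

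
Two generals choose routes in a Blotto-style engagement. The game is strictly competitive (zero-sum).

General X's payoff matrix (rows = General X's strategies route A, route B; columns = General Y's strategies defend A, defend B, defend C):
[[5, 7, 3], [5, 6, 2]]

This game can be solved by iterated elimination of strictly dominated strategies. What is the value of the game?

3

Column defend B is strictly dominated by defend A for General Y (5<7, 5<6); eliminate defend B.
Column defend A is strictly dominated by defend C for General Y (3<5, 2<5); eliminate defend A.
Row route B is strictly dominated by row route A (3>2); eliminate route B.
Only (route A, defend C) remains, with payoff 3.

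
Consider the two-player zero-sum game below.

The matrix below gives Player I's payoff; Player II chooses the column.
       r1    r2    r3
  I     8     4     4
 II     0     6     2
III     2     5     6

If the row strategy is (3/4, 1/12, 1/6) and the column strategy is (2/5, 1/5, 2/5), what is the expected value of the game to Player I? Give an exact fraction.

Against (2/5, 1/5, 2/5), each row's expected payoff is I: 28/5; II: 2; III: 21/5.
Taking the (3/4, 1/12, 1/6)-weighted average: (3/4)·(28/5) + (1/12)·(2) + (1/6)·(21/5) = 76/15.

76/15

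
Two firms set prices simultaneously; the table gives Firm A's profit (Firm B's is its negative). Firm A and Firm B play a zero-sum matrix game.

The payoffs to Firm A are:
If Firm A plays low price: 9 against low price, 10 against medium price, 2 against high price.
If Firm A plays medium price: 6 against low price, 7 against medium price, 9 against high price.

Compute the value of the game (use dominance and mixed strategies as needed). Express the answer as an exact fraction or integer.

69/10

Column medium price is strictly dominated by low price for Firm B (it gives Firm A more in every row).
The remaining 2×2 game on (low price, medium price) × (low price, high price) has no saddle point. Let Firm A play low price with probability p; indifference gives 9p + 6(1−p) = 2p + 9(1−p), so p = 3/10.
Similarly Firm B's optimal q on low price is 7/10, and the value is 9·(7/10) + (2)·(3/10) = 69/10.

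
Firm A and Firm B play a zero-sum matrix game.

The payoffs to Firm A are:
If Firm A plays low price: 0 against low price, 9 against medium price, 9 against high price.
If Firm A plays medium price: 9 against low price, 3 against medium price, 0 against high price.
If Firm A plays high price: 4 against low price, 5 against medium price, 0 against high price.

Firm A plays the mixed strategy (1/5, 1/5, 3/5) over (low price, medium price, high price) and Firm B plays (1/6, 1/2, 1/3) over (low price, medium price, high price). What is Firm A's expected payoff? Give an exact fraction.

Against (1/6, 1/2, 1/3), each row's expected payoff is low price: 15/2; medium price: 3; high price: 19/6.
Taking the (1/5, 1/5, 3/5)-weighted average: (1/5)·(15/2) + (1/5)·(3) + (3/5)·(19/6) = 4.

4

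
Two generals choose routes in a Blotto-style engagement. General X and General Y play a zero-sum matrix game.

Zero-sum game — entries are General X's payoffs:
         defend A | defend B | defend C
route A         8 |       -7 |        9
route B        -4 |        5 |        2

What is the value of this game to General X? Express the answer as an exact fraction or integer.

Column defend C is strictly dominated by defend A for General Y (it gives General X more in every row).
The remaining 2×2 game on (route A, route B) × (defend A, defend B) has no saddle point. Let General X play route A with probability p; indifference gives 8p − 4(1−p) = −7p + 5(1−p), so p = 3/8.
Similarly General Y's optimal q on defend A is 1/2, and the value is 8·(1/2) + (-7)·(1/2) = 1/2.

1/2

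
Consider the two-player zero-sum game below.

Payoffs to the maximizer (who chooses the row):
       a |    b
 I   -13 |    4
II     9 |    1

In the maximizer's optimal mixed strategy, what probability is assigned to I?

Row minima are -13 and 1, so the maximizer's maximin is 1; column maxima are 9 and 4, so the minimizer's minimax is 4. These differ, so the equilibrium is in mixed strategies.
Let the maximizer play I with probability p. The minimizer is indifferent when −13p + 9(1−p) = 4p + (1−p), giving p = 8/25.

8/25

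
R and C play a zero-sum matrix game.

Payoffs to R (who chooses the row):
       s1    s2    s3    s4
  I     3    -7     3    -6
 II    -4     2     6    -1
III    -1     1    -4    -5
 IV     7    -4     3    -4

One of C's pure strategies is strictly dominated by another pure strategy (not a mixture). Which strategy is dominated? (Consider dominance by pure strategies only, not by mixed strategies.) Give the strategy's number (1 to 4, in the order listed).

C prefers columns that give R less. Compare s3 with s4: -6 < 3, -1 < 6, -5 < -4, -4 < 3.
So s4 strictly dominates s3 for C; s3 is strictly dominated.

3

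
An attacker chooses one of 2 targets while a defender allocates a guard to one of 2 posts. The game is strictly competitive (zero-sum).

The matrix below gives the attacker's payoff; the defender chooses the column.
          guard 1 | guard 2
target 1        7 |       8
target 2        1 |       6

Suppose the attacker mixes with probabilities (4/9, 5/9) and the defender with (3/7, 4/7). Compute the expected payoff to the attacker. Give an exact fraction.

Against (3/7, 4/7), each row's expected payoff is target 1: 53/7; target 2: 27/7.
Taking the (4/9, 5/9)-weighted average: (4/9)·(53/7) + (5/9)·(27/7) = 347/63.

347/63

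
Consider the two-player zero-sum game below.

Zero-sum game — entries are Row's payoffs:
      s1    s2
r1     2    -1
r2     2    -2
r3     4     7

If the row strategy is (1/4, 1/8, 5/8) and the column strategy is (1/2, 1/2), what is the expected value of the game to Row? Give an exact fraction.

57/16

Against (1/2, 1/2), each row's expected payoff is r1: 1/2; r2: 0; r3: 11/2.
Taking the (1/4, 1/8, 5/8)-weighted average: (1/4)·(1/2) + (1/8)·(0) + (5/8)·(11/2) = 57/16.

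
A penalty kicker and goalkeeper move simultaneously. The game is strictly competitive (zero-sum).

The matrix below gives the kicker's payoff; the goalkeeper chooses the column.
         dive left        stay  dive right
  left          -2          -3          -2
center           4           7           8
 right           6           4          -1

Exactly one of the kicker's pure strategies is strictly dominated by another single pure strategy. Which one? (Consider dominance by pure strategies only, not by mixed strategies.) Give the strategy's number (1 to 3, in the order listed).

Compare left with center: 4 > -2, 7 > -3, 8 > -2.
So center strictly dominates left for the kicker; left is strictly dominated.

1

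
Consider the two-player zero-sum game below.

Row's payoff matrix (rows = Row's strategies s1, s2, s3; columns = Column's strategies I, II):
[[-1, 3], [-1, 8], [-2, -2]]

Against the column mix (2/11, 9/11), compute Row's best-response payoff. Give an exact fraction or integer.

70/11

s1: (-1)·(2/11) + (3)·(9/11) = 25/11.
s2: (-1)·(2/11) + (8)·(9/11) = 70/11.
s3: (-2)·(2/11) + (-2)·(9/11) = -2.
The best pure response is s2 with expected payoff 70/11.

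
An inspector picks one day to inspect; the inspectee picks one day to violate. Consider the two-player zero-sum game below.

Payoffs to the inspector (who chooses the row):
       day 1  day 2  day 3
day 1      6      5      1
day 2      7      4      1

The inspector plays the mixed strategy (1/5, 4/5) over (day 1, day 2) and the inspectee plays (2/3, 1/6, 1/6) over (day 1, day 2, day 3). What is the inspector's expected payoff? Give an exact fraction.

Against (2/3, 1/6, 1/6), each row's expected payoff is day 1: 5; day 2: 11/2.
Taking the (1/5, 4/5)-weighted average: (1/5)·(5) + (4/5)·(11/2) = 27/5.

27/5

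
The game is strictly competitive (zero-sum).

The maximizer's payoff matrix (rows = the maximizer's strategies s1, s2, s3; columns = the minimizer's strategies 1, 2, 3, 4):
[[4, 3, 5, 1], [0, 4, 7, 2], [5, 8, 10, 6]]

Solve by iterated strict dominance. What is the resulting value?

Column 2 is strictly dominated by 4 for the minimizer (1<3, 2<4, 6<8); eliminate 2.
Column 3 is strictly dominated by 1 for the minimizer (4<5, 0<7, 5<10); eliminate 3.
Row s2 is strictly dominated by row s3 (5>0, 6>2); eliminate s2.
Row s1 is strictly dominated by row s3 (5>4, 6>1); eliminate s1.
Column 4 is strictly dominated by 1 for the minimizer (5<6); eliminate 4.
Only (s3, 1) remains, with payoff 5.

5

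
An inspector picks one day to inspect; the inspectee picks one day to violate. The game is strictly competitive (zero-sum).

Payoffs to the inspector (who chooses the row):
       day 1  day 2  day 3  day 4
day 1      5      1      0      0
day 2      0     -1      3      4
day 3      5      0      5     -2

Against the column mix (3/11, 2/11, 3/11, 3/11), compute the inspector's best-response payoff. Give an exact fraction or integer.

day 1: (5)·(3/11) + (1)·(2/11) + (0)·(3/11) + (0)·(3/11) = 17/11.
day 2: (0)·(3/11) + (-1)·(2/11) + (3)·(3/11) + (4)·(3/11) = 19/11.
day 3: (5)·(3/11) + (0)·(2/11) + (5)·(3/11) + (-2)·(3/11) = 24/11.
The best pure response is day 3 with expected payoff 24/11.

24/11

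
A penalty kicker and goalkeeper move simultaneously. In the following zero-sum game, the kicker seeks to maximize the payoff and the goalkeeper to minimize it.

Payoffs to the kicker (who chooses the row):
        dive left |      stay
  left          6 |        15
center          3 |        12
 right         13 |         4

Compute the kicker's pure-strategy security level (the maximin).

6

The worst-case payoff for each row is left: 6, center: 3, right: 4.
The best of these is 6.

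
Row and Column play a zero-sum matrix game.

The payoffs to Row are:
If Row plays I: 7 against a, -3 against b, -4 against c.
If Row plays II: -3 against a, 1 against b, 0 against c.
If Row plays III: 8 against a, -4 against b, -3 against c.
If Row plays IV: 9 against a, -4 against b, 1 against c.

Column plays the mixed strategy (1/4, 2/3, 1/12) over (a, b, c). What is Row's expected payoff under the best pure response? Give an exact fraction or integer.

I: (7)·(1/4) + (-3)·(2/3) + (-4)·(1/12) = -7/12.
II: (-3)·(1/4) + (1)·(2/3) + (0)·(1/12) = -1/12.
III: (8)·(1/4) + (-4)·(2/3) + (-3)·(1/12) = -11/12.
IV: (9)·(1/4) + (-4)·(2/3) + (1)·(1/12) = -1/3.
The best pure response is II with expected payoff -1/12.

-1/12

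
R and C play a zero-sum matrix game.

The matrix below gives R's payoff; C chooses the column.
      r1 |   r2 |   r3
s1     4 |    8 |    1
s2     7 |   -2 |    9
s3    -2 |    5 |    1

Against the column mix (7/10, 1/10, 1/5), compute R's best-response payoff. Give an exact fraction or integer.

13/2

s1: (4)·(7/10) + (8)·(1/10) + (1)·(1/5) = 19/5.
s2: (7)·(7/10) + (-2)·(1/10) + (9)·(1/5) = 13/2.
s3: (-2)·(7/10) + (5)·(1/10) + (1)·(1/5) = -7/10.
The best pure response is s2 with expected payoff 13/2.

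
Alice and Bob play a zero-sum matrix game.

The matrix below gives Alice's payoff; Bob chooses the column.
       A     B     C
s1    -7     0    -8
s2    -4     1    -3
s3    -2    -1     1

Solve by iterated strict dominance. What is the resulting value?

Row s1 is strictly dominated by row s2 (-4>-7, 1>0, -3>-8); eliminate s1.
Column B is strictly dominated by A for Bob (-4<1, -2<-1); eliminate B.
Column C is strictly dominated by A for Bob (-4<-3, -2<1); eliminate C.
Row s2 is strictly dominated by row s3 (-2>-4); eliminate s2.
Only (s3, A) remains, with payoff -2.

-2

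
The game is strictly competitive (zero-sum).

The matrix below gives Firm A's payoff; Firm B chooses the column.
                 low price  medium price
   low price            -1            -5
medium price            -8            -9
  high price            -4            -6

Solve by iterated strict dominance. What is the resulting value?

-5

Column low price is strictly dominated by medium price for Firm B (-5<-1, -9<-8, -6<-4); eliminate low price.
Row medium price is strictly dominated by row low price (-5>-9); eliminate medium price.
Row high price is strictly dominated by row low price (-5>-6); eliminate high price.
Only (low price, medium price) remains, with payoff -5.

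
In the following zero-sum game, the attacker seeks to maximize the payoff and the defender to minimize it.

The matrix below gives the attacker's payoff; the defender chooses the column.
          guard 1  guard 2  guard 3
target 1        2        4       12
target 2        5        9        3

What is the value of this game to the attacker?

Column guard 2 is strictly dominated by guard 1 for the defender (it gives the attacker more in every row).
The remaining 2×2 game on (target 1, target 2) × (guard 1, guard 3) has no saddle point. Let the attacker play target 1 with probability p; indifference gives 2p + 5(1−p) = 12p + 3(1−p), so p = 1/6.
Similarly the defender's optimal q on guard 1 is 3/4, and the value is 2·(3/4) + (12)·(1/4) = 9/2.

9/2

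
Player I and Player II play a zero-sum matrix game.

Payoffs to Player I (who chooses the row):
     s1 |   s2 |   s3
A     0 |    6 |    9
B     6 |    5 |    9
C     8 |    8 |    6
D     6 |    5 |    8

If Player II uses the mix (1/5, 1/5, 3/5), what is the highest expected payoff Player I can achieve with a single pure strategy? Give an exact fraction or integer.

38/5

A: (0)·(1/5) + (6)·(1/5) + (9)·(3/5) = 33/5.
B: (6)·(1/5) + (5)·(1/5) + (9)·(3/5) = 38/5.
C: (8)·(1/5) + (8)·(1/5) + (6)·(3/5) = 34/5.
D: (6)·(1/5) + (5)·(1/5) + (8)·(3/5) = 7.
The best pure response is B with expected payoff 38/5.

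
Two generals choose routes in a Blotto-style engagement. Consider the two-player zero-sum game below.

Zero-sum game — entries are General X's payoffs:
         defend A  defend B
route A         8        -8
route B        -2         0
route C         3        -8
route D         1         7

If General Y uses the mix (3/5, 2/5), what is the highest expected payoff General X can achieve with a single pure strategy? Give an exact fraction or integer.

17/5

route A: (8)·(3/5) + (-8)·(2/5) = 8/5.
route B: (-2)·(3/5) + (0)·(2/5) = -6/5.
route C: (3)·(3/5) + (-8)·(2/5) = -7/5.
route D: (1)·(3/5) + (7)·(2/5) = 17/5.
The best pure response is route D with expected payoff 17/5.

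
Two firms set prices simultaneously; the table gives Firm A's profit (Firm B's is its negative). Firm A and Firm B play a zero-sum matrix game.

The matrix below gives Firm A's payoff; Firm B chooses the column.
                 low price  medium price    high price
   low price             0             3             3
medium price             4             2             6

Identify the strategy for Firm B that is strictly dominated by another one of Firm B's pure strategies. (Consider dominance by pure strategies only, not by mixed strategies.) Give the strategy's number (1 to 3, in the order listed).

Firm B prefers columns that give Firm A less. Compare high price with low price: 0 < 3, 4 < 6.
So low price strictly dominates high price for Firm B; high price is strictly dominated.

3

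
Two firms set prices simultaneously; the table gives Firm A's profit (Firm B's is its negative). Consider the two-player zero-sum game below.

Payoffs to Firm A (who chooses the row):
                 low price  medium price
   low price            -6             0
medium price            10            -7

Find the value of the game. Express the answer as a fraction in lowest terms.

Row minima are -6 and -7, so Firm A's maximin is -6; column maxima are 10 and 0, so Firm B's minimax is 0. These differ, so the equilibrium is in mixed strategies.
Let Firm A play low price with probability p. Firm B is indifferent when −6p + 10(1−p) = −7(1−p), giving p = 17/23.
Let Firm B play low price with probability q. Firm A is indifferent when −6q = 10q − 7(1−q), giving q = 7/23.
The value is -6·(7/23) + (0)·(16/23) = -42/23.

-42/23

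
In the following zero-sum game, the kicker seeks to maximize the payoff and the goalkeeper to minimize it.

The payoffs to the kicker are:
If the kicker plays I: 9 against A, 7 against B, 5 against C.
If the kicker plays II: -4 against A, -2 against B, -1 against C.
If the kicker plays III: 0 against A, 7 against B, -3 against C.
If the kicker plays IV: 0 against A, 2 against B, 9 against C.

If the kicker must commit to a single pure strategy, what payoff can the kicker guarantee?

The worst-case payoff for each row is I: 5, II: -4, III: -3, IV: 0.
The best of these is 5.

5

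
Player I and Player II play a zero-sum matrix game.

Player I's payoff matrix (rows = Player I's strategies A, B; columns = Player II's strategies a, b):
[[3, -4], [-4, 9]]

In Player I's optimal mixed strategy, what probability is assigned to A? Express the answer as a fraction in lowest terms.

Row minima are -4 and -4, so Player I's maximin is -4; column maxima are 3 and 9, so Player II's minimax is 3. These differ, so the equilibrium is in mixed strategies.
Let Player I play A with probability p. Player II is indifferent when 3p − 4(1−p) = −4p + 9(1−p), giving p = 13/20.

13/20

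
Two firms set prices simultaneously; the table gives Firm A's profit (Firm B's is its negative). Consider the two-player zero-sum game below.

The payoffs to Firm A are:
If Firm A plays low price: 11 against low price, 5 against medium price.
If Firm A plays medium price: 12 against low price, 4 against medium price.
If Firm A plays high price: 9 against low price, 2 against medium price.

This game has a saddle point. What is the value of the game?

Row minima: 5, 4, 2 → Firm A's maximin is 5.
Column maxima: 12, 5 → Firm B's minimax is 5.
They coincide at (low price, medium price), so the value is 5.

5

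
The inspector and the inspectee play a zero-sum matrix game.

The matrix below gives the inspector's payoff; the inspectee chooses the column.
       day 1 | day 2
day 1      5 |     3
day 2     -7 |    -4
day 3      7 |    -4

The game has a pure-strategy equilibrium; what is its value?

Row minima: 3, -7, -4 → the inspector's maximin is 3.
Column maxima: 7, 3 → the inspectee's minimax is 3.
They coincide at (day 1, day 2), so the value is 3.

3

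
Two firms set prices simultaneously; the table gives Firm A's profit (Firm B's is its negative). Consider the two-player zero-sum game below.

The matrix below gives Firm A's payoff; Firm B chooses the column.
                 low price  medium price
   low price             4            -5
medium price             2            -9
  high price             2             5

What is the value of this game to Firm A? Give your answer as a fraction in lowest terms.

Row medium price is strictly dominated by row low price, so Firm A never plays it.
The remaining 2×2 game on (low price, high price) × (low price, medium price) has no saddle point. Let Firm A play low price with probability p; indifference gives 4p + 2(1−p) = −5p + 5(1−p), so p = 1/4.
Similarly Firm B's optimal q on low price is 5/6, and the value is 4·(5/6) + (-5)·(1/6) = 5/2.

5/2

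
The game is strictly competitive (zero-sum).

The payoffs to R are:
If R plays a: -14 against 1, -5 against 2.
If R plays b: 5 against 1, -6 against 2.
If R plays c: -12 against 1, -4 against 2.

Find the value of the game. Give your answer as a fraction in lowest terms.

Row a is strictly dominated by row c, so R never plays it.
The remaining 2×2 game on (b, c) × (1, 2) has no saddle point. Let R play b with probability p; indifference gives 5p − 12(1−p) = −6p − 4(1−p), so p = 8/19.
Similarly C's optimal q on 1 is 2/19, and the value is 5·(2/19) + (-6)·(17/19) = -92/19.

-92/19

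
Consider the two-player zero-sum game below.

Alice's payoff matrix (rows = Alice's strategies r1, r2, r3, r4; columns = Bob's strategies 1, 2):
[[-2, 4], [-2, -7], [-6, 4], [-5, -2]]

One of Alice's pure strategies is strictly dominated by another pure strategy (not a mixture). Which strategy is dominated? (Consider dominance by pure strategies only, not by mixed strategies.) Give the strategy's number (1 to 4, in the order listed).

4

Compare r4 with r1: -2 > -5, 4 > -2.
So r1 strictly dominates r4 for Alice; r4 is strictly dominated.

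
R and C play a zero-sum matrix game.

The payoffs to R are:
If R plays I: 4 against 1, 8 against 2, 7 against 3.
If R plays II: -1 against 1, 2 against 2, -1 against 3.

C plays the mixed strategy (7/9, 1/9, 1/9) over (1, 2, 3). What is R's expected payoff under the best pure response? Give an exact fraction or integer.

I: (4)·(7/9) + (8)·(1/9) + (7)·(1/9) = 43/9.
II: (-1)·(7/9) + (2)·(1/9) + (-1)·(1/9) = -2/3.
The best pure response is I with expected payoff 43/9.

43/9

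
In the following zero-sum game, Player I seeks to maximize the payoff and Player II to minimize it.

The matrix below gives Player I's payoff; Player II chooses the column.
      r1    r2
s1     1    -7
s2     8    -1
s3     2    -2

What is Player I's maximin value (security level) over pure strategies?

The worst-case payoff for each row is s1: -7, s2: -1, s3: -2.
The best of these is -1.

-1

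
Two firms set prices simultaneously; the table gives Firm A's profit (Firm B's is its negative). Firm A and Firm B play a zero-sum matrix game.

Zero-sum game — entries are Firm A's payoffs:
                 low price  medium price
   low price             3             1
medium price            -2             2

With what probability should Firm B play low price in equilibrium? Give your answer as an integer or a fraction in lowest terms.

Row minima are 1 and -2, so Firm A's maximin is 1; column maxima are 3 and 2, so Firm B's minimax is 2. These differ, so the equilibrium is in mixed strategies.
Let Firm B play low price with probability q. Firm A is indifferent when 3q + (1−q) = −2q + 2(1−q), giving q = 1/6.

1/6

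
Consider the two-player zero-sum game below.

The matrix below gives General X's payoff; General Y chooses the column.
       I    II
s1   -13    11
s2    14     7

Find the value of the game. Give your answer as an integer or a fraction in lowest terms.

Row minima are -13 and 7, so General X's maximin is 7; column maxima are 14 and 11, so General Y's minimax is 11. These differ, so the equilibrium is in mixed strategies.
Let General X play s1 with probability p. General Y is indifferent when −13p + 14(1−p) = 11p + 7(1−p), giving p = 7/31.
Let General Y play I with probability q. General X is indifferent when −13q + 11(1−q) = 14q + 7(1−q), giving q = 4/31.
The value is -13·(4/31) + (11)·(27/31) = 245/31.

245/31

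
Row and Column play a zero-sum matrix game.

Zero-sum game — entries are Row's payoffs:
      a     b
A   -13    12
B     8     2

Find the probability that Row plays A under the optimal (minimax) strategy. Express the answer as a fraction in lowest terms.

Row minima are -13 and 2, so Row's maximin is 2; column maxima are 8 and 12, so Column's minimax is 8. These differ, so the equilibrium is in mixed strategies.
Let Row play A with probability p. Column is indifferent when −13p + 8(1−p) = 12p + 2(1−p), giving p = 6/31.

6/31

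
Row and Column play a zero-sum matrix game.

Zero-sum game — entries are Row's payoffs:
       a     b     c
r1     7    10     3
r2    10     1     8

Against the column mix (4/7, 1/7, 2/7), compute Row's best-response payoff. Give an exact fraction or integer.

57/7

r1: (7)·(4/7) + (10)·(1/7) + (3)·(2/7) = 44/7.
r2: (10)·(4/7) + (1)·(1/7) + (8)·(2/7) = 57/7.
The best pure response is r2 with expected payoff 57/7.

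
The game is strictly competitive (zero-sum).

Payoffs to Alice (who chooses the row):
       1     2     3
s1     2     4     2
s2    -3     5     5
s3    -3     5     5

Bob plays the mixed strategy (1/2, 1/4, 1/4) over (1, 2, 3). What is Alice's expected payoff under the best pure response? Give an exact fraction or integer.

5/2

s1: (2)·(1/2) + (4)·(1/4) + (2)·(1/4) = 5/2.
s2: (-3)·(1/2) + (5)·(1/4) + (5)·(1/4) = 1.
s3: (-3)·(1/2) + (5)·(1/4) + (5)·(1/4) = 1.
The best pure response is s1 with expected payoff 5/2.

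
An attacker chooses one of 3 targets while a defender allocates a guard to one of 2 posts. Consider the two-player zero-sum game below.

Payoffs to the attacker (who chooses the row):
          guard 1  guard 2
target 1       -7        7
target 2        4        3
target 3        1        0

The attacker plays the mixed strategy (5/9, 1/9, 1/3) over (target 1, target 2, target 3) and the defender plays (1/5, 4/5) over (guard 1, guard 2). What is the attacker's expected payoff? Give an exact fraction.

124/45

Against (1/5, 4/5), each row's expected payoff is target 1: 21/5; target 2: 16/5; target 3: 1/5.
Taking the (5/9, 1/9, 1/3)-weighted average: (5/9)·(21/5) + (1/9)·(16/5) + (1/3)·(1/5) = 124/45.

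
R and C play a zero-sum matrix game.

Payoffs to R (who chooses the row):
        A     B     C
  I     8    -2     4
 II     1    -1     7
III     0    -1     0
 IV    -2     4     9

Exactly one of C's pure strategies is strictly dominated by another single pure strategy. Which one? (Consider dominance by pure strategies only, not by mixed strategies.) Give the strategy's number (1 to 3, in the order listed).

3

C prefers columns that give R less. Compare C with B: -2 < 4, -1 < 7, -1 < 0, 4 < 9.
So B strictly dominates C for C; C is strictly dominated.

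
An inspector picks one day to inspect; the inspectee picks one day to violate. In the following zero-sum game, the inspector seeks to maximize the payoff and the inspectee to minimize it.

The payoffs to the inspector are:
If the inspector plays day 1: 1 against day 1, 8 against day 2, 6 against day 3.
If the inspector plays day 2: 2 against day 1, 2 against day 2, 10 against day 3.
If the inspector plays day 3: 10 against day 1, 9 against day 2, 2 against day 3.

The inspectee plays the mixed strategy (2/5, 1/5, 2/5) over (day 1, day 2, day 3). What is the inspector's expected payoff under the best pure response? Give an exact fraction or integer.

33/5

day 1: (1)·(2/5) + (8)·(1/5) + (6)·(2/5) = 22/5.
day 2: (2)·(2/5) + (2)·(1/5) + (10)·(2/5) = 26/5.
day 3: (10)·(2/5) + (9)·(1/5) + (2)·(2/5) = 33/5.
The best pure response is day 3 with expected payoff 33/5.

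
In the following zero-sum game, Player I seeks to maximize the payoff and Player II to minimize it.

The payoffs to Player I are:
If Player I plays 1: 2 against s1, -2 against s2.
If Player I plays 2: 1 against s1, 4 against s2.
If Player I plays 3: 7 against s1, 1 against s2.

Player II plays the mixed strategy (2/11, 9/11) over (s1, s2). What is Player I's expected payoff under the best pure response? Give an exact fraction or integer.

1: (2)·(2/11) + (-2)·(9/11) = -14/11.
2: (1)·(2/11) + (4)·(9/11) = 38/11.
3: (7)·(2/11) + (1)·(9/11) = 23/11.
The best pure response is 2 with expected payoff 38/11.

38/11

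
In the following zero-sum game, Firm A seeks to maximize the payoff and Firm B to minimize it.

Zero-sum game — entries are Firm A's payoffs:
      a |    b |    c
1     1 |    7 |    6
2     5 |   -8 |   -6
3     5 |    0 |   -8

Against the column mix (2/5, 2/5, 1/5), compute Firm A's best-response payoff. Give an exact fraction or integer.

22/5

1: (1)·(2/5) + (7)·(2/5) + (6)·(1/5) = 22/5.
2: (5)·(2/5) + (-8)·(2/5) + (-6)·(1/5) = -12/5.
3: (5)·(2/5) + (0)·(2/5) + (-8)·(1/5) = 2/5.
The best pure response is 1 with expected payoff 22/5.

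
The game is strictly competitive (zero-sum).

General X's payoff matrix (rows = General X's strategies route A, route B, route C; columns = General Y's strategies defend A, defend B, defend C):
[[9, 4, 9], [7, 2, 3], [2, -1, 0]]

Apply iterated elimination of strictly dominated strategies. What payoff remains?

Column defend C is strictly dominated by defend B for General Y (4<9, 2<3, -1<0); eliminate defend C.
Row route B is strictly dominated by row route A (9>7, 4>2); eliminate route B.
Row route C is strictly dominated by row route A (9>2, 4>-1); eliminate route C.
Column defend A is strictly dominated by defend B for General Y (4<9); eliminate defend A.
Only (route A, defend B) remains, with payoff 4.

4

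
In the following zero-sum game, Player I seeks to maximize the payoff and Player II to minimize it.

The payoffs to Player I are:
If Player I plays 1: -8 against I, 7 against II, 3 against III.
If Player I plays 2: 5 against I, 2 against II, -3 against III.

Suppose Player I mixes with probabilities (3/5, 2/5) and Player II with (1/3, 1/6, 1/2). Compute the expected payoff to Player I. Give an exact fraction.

1/5

Against (1/3, 1/6, 1/2), each row's expected payoff is 1: 0; 2: 1/2.
Taking the (3/5, 2/5)-weighted average: (3/5)·(0) + (2/5)·(1/2) = 1/5.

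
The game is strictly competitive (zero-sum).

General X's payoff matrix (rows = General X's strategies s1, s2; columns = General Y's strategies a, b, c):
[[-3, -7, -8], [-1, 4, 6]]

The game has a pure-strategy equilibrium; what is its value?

-1

Row minima: -8, -1 → General X's maximin is -1.
Column maxima: -1, 4, 6 → General Y's minimax is -1.
They coincide at (s2, a), so the value is -1.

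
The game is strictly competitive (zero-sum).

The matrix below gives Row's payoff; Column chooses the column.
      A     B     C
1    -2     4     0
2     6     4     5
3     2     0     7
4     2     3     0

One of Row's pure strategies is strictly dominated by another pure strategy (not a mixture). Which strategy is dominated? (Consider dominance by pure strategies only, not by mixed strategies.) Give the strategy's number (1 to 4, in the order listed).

Compare 4 with 2: 6 > 2, 4 > 3, 5 > 0.
So 2 strictly dominates 4 for Row; 4 is strictly dominated.

4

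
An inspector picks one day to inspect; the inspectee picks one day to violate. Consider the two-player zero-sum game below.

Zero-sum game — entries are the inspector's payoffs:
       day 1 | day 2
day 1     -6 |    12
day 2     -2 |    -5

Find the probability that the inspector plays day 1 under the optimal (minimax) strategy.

Row minima are -6 and -5, so the inspector's maximin is -5; column maxima are -2 and 12, so the inspectee's minimax is -2. These differ, so the equilibrium is in mixed strategies.
Let the inspector play day 1 with probability p. The inspectee is indifferent when −6p − 2(1−p) = 12p − 5(1−p), giving p = 1/7.

1/7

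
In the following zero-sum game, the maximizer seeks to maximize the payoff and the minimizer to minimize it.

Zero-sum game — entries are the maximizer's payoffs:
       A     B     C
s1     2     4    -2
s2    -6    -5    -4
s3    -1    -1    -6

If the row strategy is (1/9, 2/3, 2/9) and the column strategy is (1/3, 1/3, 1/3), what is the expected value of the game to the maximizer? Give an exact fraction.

-34/9

Against (1/3, 1/3, 1/3), each row's expected payoff is s1: 4/3; s2: -5; s3: -8/3.
Taking the (1/9, 2/3, 2/9)-weighted average: (1/9)·(4/3) + (2/3)·(-5) + (2/9)·(-8/3) = -34/9.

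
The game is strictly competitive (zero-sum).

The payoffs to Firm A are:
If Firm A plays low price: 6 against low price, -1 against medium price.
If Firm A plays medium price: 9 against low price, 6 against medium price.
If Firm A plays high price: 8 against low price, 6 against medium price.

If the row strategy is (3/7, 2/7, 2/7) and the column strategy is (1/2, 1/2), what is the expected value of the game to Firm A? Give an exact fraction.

Against (1/2, 1/2), each row's expected payoff is low price: 5/2; medium price: 15/2; high price: 7.
Taking the (3/7, 2/7, 2/7)-weighted average: (3/7)·(5/2) + (2/7)·(15/2) + (2/7)·(7) = 73/14.

73/14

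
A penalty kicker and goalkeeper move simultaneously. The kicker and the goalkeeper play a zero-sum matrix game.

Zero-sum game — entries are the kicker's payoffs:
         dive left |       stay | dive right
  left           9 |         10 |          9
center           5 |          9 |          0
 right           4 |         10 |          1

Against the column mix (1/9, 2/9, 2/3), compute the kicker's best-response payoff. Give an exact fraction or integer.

left: (9)·(1/9) + (10)·(2/9) + (9)·(2/3) = 83/9.
center: (5)·(1/9) + (9)·(2/9) + (0)·(2/3) = 23/9.
right: (4)·(1/9) + (10)·(2/9) + (1)·(2/3) = 10/3.
The best pure response is left with expected payoff 83/9.

83/9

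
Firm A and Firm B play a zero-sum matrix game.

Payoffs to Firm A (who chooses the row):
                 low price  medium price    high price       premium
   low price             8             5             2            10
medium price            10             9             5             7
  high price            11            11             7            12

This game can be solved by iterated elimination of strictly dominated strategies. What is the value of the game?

Column medium price is strictly dominated by high price for Firm B (2<5, 5<9, 7<11); eliminate medium price.
Column low price is strictly dominated by high price for Firm B (2<8, 5<10, 7<11); eliminate low price.
Row low price is strictly dominated by row high price (7>2, 12>10); eliminate low price.
Column premium is strictly dominated by high price for Firm B (5<7, 7<12); eliminate premium.
Row medium price is strictly dominated by row high price (7>5); eliminate medium price.
Only (high price, high price) remains, with payoff 7.

7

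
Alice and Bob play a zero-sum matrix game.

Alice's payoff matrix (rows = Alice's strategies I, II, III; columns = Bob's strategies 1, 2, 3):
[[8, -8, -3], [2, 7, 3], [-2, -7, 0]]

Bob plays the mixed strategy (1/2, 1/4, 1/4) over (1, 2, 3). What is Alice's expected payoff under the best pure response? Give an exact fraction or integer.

7/2

I: (8)·(1/2) + (-8)·(1/4) + (-3)·(1/4) = 5/4.
II: (2)·(1/2) + (7)·(1/4) + (3)·(1/4) = 7/2.
III: (-2)·(1/2) + (-7)·(1/4) + (0)·(1/4) = -11/4.
The best pure response is II with expected payoff 7/2.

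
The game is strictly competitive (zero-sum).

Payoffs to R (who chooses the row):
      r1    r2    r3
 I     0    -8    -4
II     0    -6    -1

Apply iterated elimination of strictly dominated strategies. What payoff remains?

Column r3 is strictly dominated by r2 for C (-8<-4, -6<-1); eliminate r3.
Column r1 is strictly dominated by r2 for C (-8<0, -6<0); eliminate r1.
Row I is strictly dominated by row II (-6>-8); eliminate I.
Only (II, r2) remains, with payoff -6.

-6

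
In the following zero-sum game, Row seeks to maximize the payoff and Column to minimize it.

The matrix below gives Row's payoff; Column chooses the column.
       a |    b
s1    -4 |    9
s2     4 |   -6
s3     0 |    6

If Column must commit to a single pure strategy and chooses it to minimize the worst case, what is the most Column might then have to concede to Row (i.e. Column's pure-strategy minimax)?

The worst case (largest entry) in each column is a: 4, b: 9.
The best (smallest) of these is 4.

4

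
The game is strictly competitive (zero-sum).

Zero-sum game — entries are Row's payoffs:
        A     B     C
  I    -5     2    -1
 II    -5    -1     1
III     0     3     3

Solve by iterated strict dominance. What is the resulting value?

0

Column B is strictly dominated by A for Column (-5<2, -5<-1, 0<3); eliminate B.
Row II is strictly dominated by row III (0>-5, 3>1); eliminate II.
Column C is strictly dominated by A for Column (-5<-1, 0<3); eliminate C.
Row I is strictly dominated by row III (0>-5); eliminate I.
Only (III, A) remains, with payoff 0.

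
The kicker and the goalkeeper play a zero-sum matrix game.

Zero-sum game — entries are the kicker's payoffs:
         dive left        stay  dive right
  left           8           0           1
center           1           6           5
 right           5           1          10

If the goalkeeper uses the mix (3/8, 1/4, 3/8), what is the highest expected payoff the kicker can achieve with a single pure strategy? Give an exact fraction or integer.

47/8

left: (8)·(3/8) + (0)·(1/4) + (1)·(3/8) = 27/8.
center: (1)·(3/8) + (6)·(1/4) + (5)·(3/8) = 15/4.
right: (5)·(3/8) + (1)·(1/4) + (10)·(3/8) = 47/8.
The best pure response is right with expected payoff 47/8.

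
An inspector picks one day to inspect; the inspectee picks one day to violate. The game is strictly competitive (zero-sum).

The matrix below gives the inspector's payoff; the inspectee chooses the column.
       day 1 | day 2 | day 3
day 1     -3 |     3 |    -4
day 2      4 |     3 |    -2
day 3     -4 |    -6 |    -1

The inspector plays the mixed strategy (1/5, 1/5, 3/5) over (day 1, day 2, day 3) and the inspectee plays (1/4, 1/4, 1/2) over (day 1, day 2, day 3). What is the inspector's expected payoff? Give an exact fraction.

Against (1/4, 1/4, 1/2), each row's expected payoff is day 1: -2; day 2: 3/4; day 3: -3.
Taking the (1/5, 1/5, 3/5)-weighted average: (1/5)·(-2) + (1/5)·(3/4) + (3/5)·(-3) = -41/20.

-41/20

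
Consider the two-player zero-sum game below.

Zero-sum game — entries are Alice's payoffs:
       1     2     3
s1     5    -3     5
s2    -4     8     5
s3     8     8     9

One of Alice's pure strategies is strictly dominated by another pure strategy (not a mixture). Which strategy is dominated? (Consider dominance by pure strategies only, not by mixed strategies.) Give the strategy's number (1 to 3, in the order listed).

Compare s1 with s3: 8 > 5, 8 > -3, 9 > 5.
So s3 strictly dominates s1 for Alice; s1 is strictly dominated.

1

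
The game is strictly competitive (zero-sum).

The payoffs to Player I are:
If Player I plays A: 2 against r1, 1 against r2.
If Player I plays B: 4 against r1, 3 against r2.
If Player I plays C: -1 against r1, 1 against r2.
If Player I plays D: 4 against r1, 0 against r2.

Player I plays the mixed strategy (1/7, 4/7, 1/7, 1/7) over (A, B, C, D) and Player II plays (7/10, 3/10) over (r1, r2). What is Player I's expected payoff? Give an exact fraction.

27/10

Against (7/10, 3/10), each row's expected payoff is A: 17/10; B: 37/10; C: -2/5; D: 14/5.
Taking the (1/7, 4/7, 1/7, 1/7)-weighted average: (1/7)·(17/10) + (4/7)·(37/10) + (1/7)·(-2/5) + (1/7)·(14/5) = 27/10.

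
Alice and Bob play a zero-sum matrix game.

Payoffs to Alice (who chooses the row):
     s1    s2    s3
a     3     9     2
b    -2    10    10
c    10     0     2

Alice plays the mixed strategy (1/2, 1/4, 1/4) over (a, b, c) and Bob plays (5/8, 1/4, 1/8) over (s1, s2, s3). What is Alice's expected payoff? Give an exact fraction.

Against (5/8, 1/4, 1/8), each row's expected payoff is a: 35/8; b: 5/2; c: 13/2.
Taking the (1/2, 1/4, 1/4)-weighted average: (1/2)·(35/8) + (1/4)·(5/2) + (1/4)·(13/2) = 71/16.

71/16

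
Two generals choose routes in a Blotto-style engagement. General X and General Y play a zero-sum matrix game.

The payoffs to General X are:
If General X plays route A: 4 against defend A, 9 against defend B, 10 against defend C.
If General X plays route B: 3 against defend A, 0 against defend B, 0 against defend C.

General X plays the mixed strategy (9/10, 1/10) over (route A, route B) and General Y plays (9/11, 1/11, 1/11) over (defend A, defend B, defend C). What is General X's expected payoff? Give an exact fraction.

Against (9/11, 1/11, 1/11), each row's expected payoff is route A: 5; route B: 27/11.
Taking the (9/10, 1/10)-weighted average: (9/10)·(5) + (1/10)·(27/11) = 261/55.

261/55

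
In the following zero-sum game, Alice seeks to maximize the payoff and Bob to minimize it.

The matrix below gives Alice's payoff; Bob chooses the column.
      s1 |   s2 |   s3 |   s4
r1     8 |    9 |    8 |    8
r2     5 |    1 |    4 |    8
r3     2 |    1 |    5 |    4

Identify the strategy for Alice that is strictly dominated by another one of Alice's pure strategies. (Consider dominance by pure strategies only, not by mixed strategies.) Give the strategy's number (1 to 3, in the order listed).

3

Compare r3 with r1: 8 > 2, 9 > 1, 8 > 5, 8 > 4.
So r1 strictly dominates r3 for Alice; r3 is strictly dominated.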